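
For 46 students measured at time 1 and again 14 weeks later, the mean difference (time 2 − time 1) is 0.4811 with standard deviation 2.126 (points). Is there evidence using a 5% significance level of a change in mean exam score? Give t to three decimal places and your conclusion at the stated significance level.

t = 1.535; fail to reject H0

H0: μ_d = 0; H1: μ_d ≠ 0 (paired t-test on the differences, two-sided).
t = d̄/(s_d/√n) = 0.4811/(2.126/√46) = 1.535
df = n − 1 = 45
Two-sided p-value ≈ 0.132
Since p ≈ 0.132 > α = 0.05, fail to reject H0; the evidence is not statistically significant.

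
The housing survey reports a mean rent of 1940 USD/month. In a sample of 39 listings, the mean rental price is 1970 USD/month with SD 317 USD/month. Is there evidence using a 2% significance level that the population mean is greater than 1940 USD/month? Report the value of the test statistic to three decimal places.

0.591

H0: μ = 1940; H1: μ > 1940 (one-sample t-test, right-tailed).
t = (x̄ − μ₀)/(s/√n) = (1970 − 1940)/(317/√39) = 0.591
df = n − 1 = 38
p-value = P(T ≥ 0.591) ≈ 0.2790
Since p ≈ 0.2790 > α = 0.02, fail to reject H0; the data do not provide sufficient evidence against H0.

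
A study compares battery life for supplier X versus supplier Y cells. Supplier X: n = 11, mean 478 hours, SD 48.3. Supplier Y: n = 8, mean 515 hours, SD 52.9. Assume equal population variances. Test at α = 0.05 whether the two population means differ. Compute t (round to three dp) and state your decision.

t = -1.585; fail to reject H0

Let group 1 = supplier X, group 2 = supplier Y. H0: μ_1 = μ_2; H1: μ_1 ≠ μ_2 (two-sample pooled-variance t-test, two-sided).
s_p² = [(11−1)·48.3² + (8−1)·52.9²]/(11+8−2) = 2524.57
t = (478 − 515)/√[2524.57·(1/11 + 1/8)] = -1.585
df = n₁ + n₂ − 2 = 17
Two-sided p-value ≈ 0.131
Since p ≈ 0.131 > α = 0.05, fail to reject H0; the evidence is not statistically significant.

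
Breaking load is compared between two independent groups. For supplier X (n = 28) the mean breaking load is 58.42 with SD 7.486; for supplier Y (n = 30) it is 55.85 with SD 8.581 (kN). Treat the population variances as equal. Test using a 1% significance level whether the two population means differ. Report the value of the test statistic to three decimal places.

Let group 1 = supplier X, group 2 = supplier Y. H0: μ_1 = μ_2; H1: μ_1 ≠ μ_2 (two-sample pooled-variance t-test, two-sided).
s_p² = [(28−1)·7.486² + (30−1)·8.581²]/(28+30−2) = 65.151
t = (58.42 − 55.85)/√[65.151·(1/28 + 1/30)] = 1.212
df = n₁ + n₂ − 2 = 56
Two-sided p-value ≈ 0.2307
Since p ≈ 0.2307 > α = 0.01, fail to reject H0; the data do not provide sufficient evidence against H0.

1.212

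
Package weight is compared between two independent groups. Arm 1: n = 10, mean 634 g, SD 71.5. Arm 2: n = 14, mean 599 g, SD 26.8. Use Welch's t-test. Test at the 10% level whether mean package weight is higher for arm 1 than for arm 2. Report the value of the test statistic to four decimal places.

1.4757

Let group 1 = arm 1, group 2 = arm 2. H0: μ_1 = μ_2; H1: μ_1 > μ_2 (Welch's two-sample t-test, right-tailed).
t = (x̄_1 − x̄_2)/√(s_1²/n_1 + s_2²/n_2) = (634 − 599)/√(71.5²/10 + 26.8²/14) = 1.4757
Welch–Satterthwaite df ≈ 10.82
p-value = P(T ≥ 1.4757) ≈ 0.0843
Since p ≈ 0.0843 < α = 0.1, reject H0; the evidence is statistically significant.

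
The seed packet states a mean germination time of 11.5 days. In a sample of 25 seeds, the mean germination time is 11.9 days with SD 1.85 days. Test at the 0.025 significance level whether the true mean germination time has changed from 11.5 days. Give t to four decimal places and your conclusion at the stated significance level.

H0: μ = 11.5; H1: μ ≠ 11.5 (one-sample t-test, two-sided).
t = (x̄ − μ₀)/(s/√n) = (11.9 − 11.5)/(1.85/√25) = 1.0811
df = n − 1 = 24
Two-sided p-value ≈ 0.290
Since p ≈ 0.290 > α = 0.025, fail to reject H0; the evidence is not statistically significant.

t = 1.0811; fail to reject H0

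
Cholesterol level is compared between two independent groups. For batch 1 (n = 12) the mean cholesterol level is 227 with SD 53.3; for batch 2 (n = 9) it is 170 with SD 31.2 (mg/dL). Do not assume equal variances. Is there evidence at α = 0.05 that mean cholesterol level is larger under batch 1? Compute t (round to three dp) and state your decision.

t = 3.069; reject H0

Let group 1 = batch 1, group 2 = batch 2. H0: μ_1 = μ_2; H1: μ_1 > μ_2 (Welch's two-sample t-test, right-tailed).
t = (x̄_1 − x̄_2)/√(s_1²/n_1 + s_2²/n_2) = (227 − 170)/√(53.3²/12 + 31.2²/9) = 3.069
Welch–Satterthwaite df ≈ 18.14
p-value = P(T ≥ 3.069) ≈ 0.0033
Since p ≈ 0.0033 < α = 0.05, reject H0; the data support H1.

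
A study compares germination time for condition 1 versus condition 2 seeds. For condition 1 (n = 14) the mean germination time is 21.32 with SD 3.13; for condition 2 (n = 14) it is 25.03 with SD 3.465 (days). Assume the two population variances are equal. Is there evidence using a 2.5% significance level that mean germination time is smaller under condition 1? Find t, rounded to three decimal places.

-2.973

Let group 1 = condition 1, group 2 = condition 2. H0: μ_1 = μ_2; H1: μ_1 < μ_2 (two-sample pooled-variance t-test, left-tailed).
s_p² = [(14−1)·3.13² + (14−1)·3.465²]/(14+14−2) = 10.9016
t = (21.32 − 25.03)/√[10.9016·(1/14 + 1/14)] = -2.973
df = n₁ + n₂ − 2 = 26
p-value = P(T ≤ -2.973) ≈ 0.003
Since p ≈ 0.003 < α = 0.025, reject H0; the data support H1.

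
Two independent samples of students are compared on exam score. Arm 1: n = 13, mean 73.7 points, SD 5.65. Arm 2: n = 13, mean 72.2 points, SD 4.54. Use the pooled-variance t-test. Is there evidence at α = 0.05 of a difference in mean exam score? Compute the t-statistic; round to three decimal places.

Let group 1 = arm 1, group 2 = arm 2. H0: μ_1 = μ_2; H1: μ_1 ≠ μ_2 (two-sample pooled-variance t-test, two-sided).
s_p² = [(13−1)·5.65² + (13−1)·4.54²]/(13+13−2) = 26.2671
t = (73.7 − 72.2)/√[26.2671·(1/13 + 1/13)] = 0.746
df = n₁ + n₂ − 2 = 24
Two-sided p-value ≈ 0.463
Since p ≈ 0.463 > α = 0.05, fail to reject H0; the evidence is not statistically significant.

0.746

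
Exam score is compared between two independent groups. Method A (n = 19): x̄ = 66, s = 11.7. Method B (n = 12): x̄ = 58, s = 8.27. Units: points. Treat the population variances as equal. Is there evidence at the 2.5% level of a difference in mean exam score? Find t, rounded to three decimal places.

2.060

Let group 1 = method A, group 2 = method B. H0: μ_1 = μ_2; H1: μ_1 ≠ μ_2 (two-sample pooled-variance t-test, two-sided).
s_p² = [(19−1)·11.7² + (12−1)·8.27²]/(19+12−2) = 110.908
t = (66 − 58)/√[110.908·(1/19 + 1/12)] = 2.060
df = n₁ + n₂ − 2 = 29
Two-sided p-value ≈ 0.0485
Since p ≈ 0.0485 > α = 0.025, fail to reject H0; the data do not provide sufficient evidence against H0.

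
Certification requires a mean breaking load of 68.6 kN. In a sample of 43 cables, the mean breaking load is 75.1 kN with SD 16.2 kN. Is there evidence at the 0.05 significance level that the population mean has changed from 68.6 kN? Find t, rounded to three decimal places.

H0: μ = 68.6; H1: μ ≠ 68.6 (one-sample t-test, two-sided).
t = (x̄ − μ₀)/(s/√n) = (75.1 − 68.6)/(16.2/√43) = 2.631
df = n − 1 = 42
Two-sided p-value ≈ 0.0119
Since p ≈ 0.0119 < α = 0.05, reject H0; the data support H1.

2.631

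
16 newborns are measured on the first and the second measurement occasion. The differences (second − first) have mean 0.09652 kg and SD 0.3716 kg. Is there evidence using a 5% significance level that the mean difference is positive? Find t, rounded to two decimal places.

H0: μ_d = 0; H1: μ_d > 0 (paired t-test on the differences, right-tailed).
t = d̄/(s_d/√n) = 0.09652/(0.3716/√16) = 1.04
df = n − 1 = 15
p-value = P(T ≥ 1.04) ≈ 0.1576
Since p ≈ 0.1576 > α = 0.05, fail to reject H0; the data do not provide sufficient evidence against H0.

1.04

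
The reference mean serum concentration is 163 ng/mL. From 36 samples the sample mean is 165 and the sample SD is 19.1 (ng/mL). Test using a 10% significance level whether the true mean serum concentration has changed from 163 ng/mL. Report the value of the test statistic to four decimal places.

0.6283

H0: μ = 163; H1: μ ≠ 163 (one-sample t-test, two-sided).
t = (x̄ − μ₀)/(s/√n) = (165 − 163)/(19.1/√36) = 0.6283
df = n − 1 = 35
Two-sided p-value ≈ 0.534
Since p ≈ 0.534 > α = 0.1, fail to reject H0; the evidence is not statistically significant.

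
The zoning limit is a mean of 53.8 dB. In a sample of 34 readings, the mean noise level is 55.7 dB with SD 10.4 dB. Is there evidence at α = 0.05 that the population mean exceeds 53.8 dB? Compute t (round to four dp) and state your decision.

t = 1.0653; fail to reject H0

H0: μ = 53.8; H1: μ > 53.8 (one-sample t-test, right-tailed).
t = (x̄ − μ₀)/(s/√n) = (55.7 − 53.8)/(10.4/√34) = 1.0653
df = n − 1 = 33
p-value = P(T ≥ 1.0653) ≈ 0.147
Since p ≈ 0.147 > α = 0.05, fail to reject H0; the evidence is not statistically significant.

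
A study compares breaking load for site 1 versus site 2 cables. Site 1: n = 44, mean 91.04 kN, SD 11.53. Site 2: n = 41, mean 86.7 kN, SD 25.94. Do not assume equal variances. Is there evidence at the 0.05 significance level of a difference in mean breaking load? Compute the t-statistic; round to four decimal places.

0.9845

Let group 1 = site 1, group 2 = site 2. H0: μ_1 = μ_2; H1: μ_1 ≠ μ_2 (Welch's two-sample t-test, two-sided).
t = (x̄_1 − x̄_2)/√(s_1²/n_1 + s_2²/n_2) = (91.04 − 86.7)/√(11.53²/44 + 25.94²/41) = 0.9845
Welch–Satterthwaite df ≈ 54.37
Two-sided p-value ≈ 0.329
Since p ≈ 0.329 > α = 0.05, fail to reject H0; the data do not provide sufficient evidence against H0.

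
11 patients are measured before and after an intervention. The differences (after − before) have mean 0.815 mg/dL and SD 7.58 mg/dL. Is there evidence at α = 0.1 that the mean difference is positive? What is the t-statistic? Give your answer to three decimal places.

0.357

H0: μ_d = 0; H1: μ_d > 0 (paired t-test on the differences, right-tailed).
t = d̄/(s_d/√n) = 0.815/(7.58/√11) = 0.357
df = n − 1 = 10
p-value = P(T ≥ 0.357) ≈ 0.3644
Since p ≈ 0.3644 > α = 0.1, fail to reject H0; the data do not provide sufficient evidence against H0.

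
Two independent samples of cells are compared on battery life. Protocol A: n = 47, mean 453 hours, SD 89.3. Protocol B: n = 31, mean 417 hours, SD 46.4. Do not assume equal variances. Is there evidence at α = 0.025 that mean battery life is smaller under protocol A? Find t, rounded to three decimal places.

Let group 1 = protocol A, group 2 = protocol B. H0: μ_1 = μ_2; H1: μ_1 < μ_2 (Welch's two-sample t-test, left-tailed).
t = (x̄_1 − x̄_2)/√(s_1²/n_1 + s_2²/n_2) = (453 − 417)/√(89.3²/47 + 46.4²/31) = 2.328
Welch–Satterthwaite df ≈ 72.69
p-value = P(T ≤ 2.328) ≈ 0.989
Since p ≈ 0.989 > α = 0.025, fail to reject H0; the data do not provide sufficient evidence against H0.

2.328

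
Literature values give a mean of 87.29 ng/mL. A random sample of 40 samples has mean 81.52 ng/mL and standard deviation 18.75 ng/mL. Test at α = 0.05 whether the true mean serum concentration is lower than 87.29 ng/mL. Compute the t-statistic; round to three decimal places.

H0: μ = 87.29; H1: μ < 87.29 (one-sample t-test, left-tailed).
t = (x̄ − μ₀)/(s/√n) = (81.52 − 87.29)/(18.75/√40) = -1.946
df = n − 1 = 39
p-value = P(T ≤ -1.946) ≈ 0.029
Since p ≈ 0.029 < α = 0.05, reject H0; the evidence is statistically significant.

-1.946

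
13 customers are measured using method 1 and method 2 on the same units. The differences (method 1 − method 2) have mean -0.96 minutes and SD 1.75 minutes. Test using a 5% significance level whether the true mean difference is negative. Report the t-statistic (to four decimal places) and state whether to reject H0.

t = -1.9779; reject H0

H0: μ_d = 0; H1: μ_d < 0 (paired t-test on the differences, left-tailed).
t = d̄/(s_d/√n) = -0.96/(1.75/√13) = -1.9779
df = n − 1 = 12
p-value = P(T ≤ -1.9779) ≈ 0.0357
Since p ≈ 0.0357 < α = 0.05, reject H0; the evidence is statistically significant.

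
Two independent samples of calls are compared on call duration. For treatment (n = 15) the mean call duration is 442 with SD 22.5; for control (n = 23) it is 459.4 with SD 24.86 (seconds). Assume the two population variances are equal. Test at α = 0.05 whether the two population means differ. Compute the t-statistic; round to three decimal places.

Let group 1 = treatment, group 2 = control. H0: μ_1 = μ_2; H1: μ_1 ≠ μ_2 (two-sample pooled-variance t-test, two-sided).
s_p² = [(15−1)·22.5² + (23−1)·24.86²]/(15+23−2) = 574.554
t = (442 − 459.4)/√[574.554·(1/15 + 1/23)] = -2.187
df = n₁ + n₂ − 2 = 36
Two-sided p-value ≈ 0.0353
Since p ≈ 0.0353 < α = 0.05, reject H0; the data support H1.

-2.187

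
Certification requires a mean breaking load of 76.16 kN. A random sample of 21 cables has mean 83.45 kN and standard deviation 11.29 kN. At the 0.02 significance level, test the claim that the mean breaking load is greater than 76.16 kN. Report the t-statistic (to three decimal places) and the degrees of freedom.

t = 2.959, df = 20

H0: μ = 76.16; H1: μ > 76.16 (one-sample t-test, right-tailed).
t = (x̄ − μ₀)/(s/√n) = (83.45 − 76.16)/(11.29/√21) = 2.959
df = n − 1 = 20
p-value = P(T ≥ 2.959) ≈ 0.0039
Since p ≈ 0.0039 < α = 0.02, reject H0; the data support H1.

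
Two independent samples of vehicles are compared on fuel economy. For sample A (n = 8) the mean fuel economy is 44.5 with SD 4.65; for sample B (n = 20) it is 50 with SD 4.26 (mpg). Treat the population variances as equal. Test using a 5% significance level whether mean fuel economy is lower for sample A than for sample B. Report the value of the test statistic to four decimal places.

-3.0097

Let group 1 = sample A, group 2 = sample B. H0: μ_1 = μ_2; H1: μ_1 < μ_2 (two-sample pooled-variance t-test, left-tailed).
s_p² = [(8−1)·4.65² + (20−1)·4.26²]/(8+20−2) = 19.0831
t = (44.5 − 50)/√[19.0831·(1/8 + 1/20)] = -3.0097
df = n₁ + n₂ − 2 = 26
p-value = P(T ≤ -3.0097) ≈ 0.003
Since p ≈ 0.003 < α = 0.05, reject H0; the data support H1.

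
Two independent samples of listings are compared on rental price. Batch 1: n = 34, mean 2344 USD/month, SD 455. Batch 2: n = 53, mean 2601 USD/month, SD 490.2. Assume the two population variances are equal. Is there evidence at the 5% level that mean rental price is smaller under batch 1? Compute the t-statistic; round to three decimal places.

-2.453

Let group 1 = batch 1, group 2 = batch 2. H0: μ_1 = μ_2; H1: μ_1 < μ_2 (two-sample pooled-variance t-test, left-tailed).
s_p² = [(34−1)·455² + (53−1)·490.2²]/(34+53−2) = 227379
t = (2344 − 2601)/√[227379·(1/34 + 1/53)] = -2.453
df = n₁ + n₂ − 2 = 85
p-value = P(T ≤ -2.453) ≈ 0.0081
Since p ≈ 0.0081 < α = 0.05, reject H0; the data support H1.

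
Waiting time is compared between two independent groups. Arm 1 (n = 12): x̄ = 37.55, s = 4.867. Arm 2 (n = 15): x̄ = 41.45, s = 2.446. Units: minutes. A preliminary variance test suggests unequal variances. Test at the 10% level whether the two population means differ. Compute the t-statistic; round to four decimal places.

-2.5318

Let group 1 = arm 1, group 2 = arm 2. H0: μ_1 = μ_2; H1: μ_1 ≠ μ_2 (Welch's two-sample t-test, two-sided).
t = (x̄_1 − x̄_2)/√(s_1²/n_1 + s_2²/n_2) = (37.55 − 41.45)/√(4.867²/12 + 2.446²/15) = -2.5318
Welch–Satterthwaite df ≈ 15.40
Two-sided p-value ≈ 0.023
Since p ≈ 0.023 < α = 0.1, reject H0; the evidence is statistically significant.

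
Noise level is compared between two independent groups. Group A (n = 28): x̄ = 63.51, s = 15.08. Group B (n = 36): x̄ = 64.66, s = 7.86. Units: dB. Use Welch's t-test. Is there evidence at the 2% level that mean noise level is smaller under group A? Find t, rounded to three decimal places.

-0.367

Let group 1 = group A, group 2 = group B. H0: μ_1 = μ_2; H1: μ_1 < μ_2 (Welch's two-sample t-test, left-tailed).
t = (x̄_1 − x̄_2)/√(s_1²/n_1 + s_2²/n_2) = (63.51 − 64.66)/√(15.08²/28 + 7.86²/36) = -0.367
Welch–Satterthwaite df ≈ 38.30
p-value = P(T ≤ -0.367) ≈ 0.3579
Since p ≈ 0.3579 > α = 0.02, fail to reject H0; the evidence is not statistically significant.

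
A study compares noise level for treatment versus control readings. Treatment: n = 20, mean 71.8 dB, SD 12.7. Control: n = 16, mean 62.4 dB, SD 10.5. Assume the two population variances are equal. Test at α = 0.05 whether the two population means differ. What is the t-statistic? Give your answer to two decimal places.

2.38

Let group 1 = treatment, group 2 = control. H0: μ_1 = μ_2; H1: μ_1 ≠ μ_2 (two-sample pooled-variance t-test, two-sided).
s_p² = [(20−1)·12.7² + (16−1)·10.5²]/(20+16−2) = 138.772
t = (71.8 − 62.4)/√[138.772·(1/20 + 1/16)] = 2.38
df = n₁ + n₂ − 2 = 34
Two-sided p-value ≈ 0.023
Since p ≈ 0.023 < α = 0.05, reject H0; the data support H1.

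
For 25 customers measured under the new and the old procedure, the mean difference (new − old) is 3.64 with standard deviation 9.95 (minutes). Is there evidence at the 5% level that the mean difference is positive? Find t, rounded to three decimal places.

1.829

H0: μ_d = 0; H1: μ_d > 0 (paired t-test on the differences, right-tailed).
t = d̄/(s_d/√n) = 3.64/(9.95/√25) = 1.829
df = n − 1 = 24
p-value = P(T ≥ 1.829) ≈ 0.0399
Since p ≈ 0.0399 < α = 0.05, reject H0; the data support H1.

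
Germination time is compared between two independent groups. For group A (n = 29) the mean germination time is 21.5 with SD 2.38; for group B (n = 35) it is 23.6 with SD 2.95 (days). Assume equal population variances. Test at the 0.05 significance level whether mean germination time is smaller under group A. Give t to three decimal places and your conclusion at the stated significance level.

t = -3.089; reject H0

Let group 1 = group A, group 2 = group B. H0: μ_1 = μ_2; H1: μ_1 < μ_2 (two-sample pooled-variance t-test, left-tailed).
s_p² = [(29−1)·2.38² + (35−1)·2.95²]/(29+35−2) = 7.33045
t = (21.5 − 23.6)/√[7.33045·(1/29 + 1/35)] = -3.089
df = n₁ + n₂ − 2 = 62
p-value = P(T ≤ -3.089) ≈ 0.002
Since p ≈ 0.002 < α = 0.05, reject H0; the evidence is statistically significant.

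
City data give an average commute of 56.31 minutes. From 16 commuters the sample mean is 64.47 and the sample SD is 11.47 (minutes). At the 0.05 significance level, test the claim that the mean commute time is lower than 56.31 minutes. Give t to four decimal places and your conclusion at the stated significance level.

H0: μ = 56.31; H1: μ < 56.31 (one-sample t-test, left-tailed).
t = (x̄ − μ₀)/(s/√n) = (64.47 − 56.31)/(11.47/√16) = 2.8457
df = n − 1 = 15
p-value = P(T ≤ 2.8457) ≈ 0.9939
Since p ≈ 0.9939 > α = 0.05, fail to reject H0; the evidence is not statistically significant.

t = 2.8457; fail to reject H0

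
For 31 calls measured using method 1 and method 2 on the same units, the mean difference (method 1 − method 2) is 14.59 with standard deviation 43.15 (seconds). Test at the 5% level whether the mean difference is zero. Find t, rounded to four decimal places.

1.8826

H0: μ_d = 0; H1: μ_d ≠ 0 (paired t-test on the differences, two-sided).
t = d̄/(s_d/√n) = 14.59/(43.15/√31) = 1.8826
df = n − 1 = 30
Two-sided p-value ≈ 0.0695
Since p ≈ 0.0695 > α = 0.05, fail to reject H0; the evidence is not statistically significant.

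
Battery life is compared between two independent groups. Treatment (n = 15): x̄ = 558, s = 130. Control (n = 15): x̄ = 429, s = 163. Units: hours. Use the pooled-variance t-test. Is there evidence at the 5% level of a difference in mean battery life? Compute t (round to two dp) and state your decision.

t = 2.40; reject H0

Let group 1 = treatment, group 2 = control. H0: μ_1 = μ_2; H1: μ_1 ≠ μ_2 (two-sample pooled-variance t-test, two-sided).
s_p² = [(15−1)·130² + (15−1)·163²]/(15+15−2) = 21734.5
t = (558 − 429)/√[21734.5·(1/15 + 1/15)] = 2.40
df = n₁ + n₂ − 2 = 28
Two-sided p-value ≈ 0.023
Since p ≈ 0.023 < α = 0.05, reject H0; the evidence is statistically significant.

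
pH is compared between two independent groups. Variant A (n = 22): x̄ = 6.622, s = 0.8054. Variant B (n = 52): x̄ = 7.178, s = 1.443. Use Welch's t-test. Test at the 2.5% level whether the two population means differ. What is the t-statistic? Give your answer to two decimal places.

Let group 1 = variant A, group 2 = variant B. H0: μ_1 = μ_2; H1: μ_1 ≠ μ_2 (Welch's two-sample t-test, two-sided).
t = (x̄_1 − x̄_2)/√(s_1²/n_1 + s_2²/n_2) = (6.622 − 7.178)/√(0.8054²/22 + 1.443²/52) = -2.11
Welch–Satterthwaite df ≈ 66.37
Two-sided p-value ≈ 0.0388
Since p ≈ 0.0388 > α = 0.025, fail to reject H0; the data do not provide sufficient evidence against H0.

-2.11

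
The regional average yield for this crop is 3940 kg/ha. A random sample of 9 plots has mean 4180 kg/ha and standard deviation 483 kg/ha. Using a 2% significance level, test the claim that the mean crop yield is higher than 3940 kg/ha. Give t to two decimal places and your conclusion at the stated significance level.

H0: μ = 3940; H1: μ > 3940 (one-sample t-test, right-tailed).
t = (x̄ − μ₀)/(s/√n) = (4180 − 3940)/(483/√9) = 1.49
df = n − 1 = 8
p-value = P(T ≥ 1.49) ≈ 0.0872
Since p ≈ 0.0872 > α = 0.02, fail to reject H0; the data do not provide sufficient evidence against H0.

t = 1.49; fail to reject H0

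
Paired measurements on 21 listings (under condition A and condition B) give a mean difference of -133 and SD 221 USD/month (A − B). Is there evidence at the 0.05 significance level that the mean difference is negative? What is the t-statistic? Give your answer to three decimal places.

H0: μ_d = 0; H1: μ_d < 0 (paired t-test on the differences, left-tailed).
t = d̄/(s_d/√n) = -133/(221/√21) = -2.758
df = n − 1 = 20
p-value = P(T ≤ -2.758) ≈ 0.006
Since p ≈ 0.006 < α = 0.05, reject H0; the evidence is statistically significant.

-2.758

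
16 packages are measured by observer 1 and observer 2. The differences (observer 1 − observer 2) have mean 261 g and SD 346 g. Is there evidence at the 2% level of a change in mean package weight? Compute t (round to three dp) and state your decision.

H0: μ_d = 0; H1: μ_d ≠ 0 (paired t-test on the differences, two-sided).
t = d̄/(s_d/√n) = 261/(346/√16) = 3.017
df = n − 1 = 15
Two-sided p-value ≈ 0.0087
Since p ≈ 0.0087 < α = 0.02, reject H0; the evidence is statistically significant.

t = 3.017; reject H0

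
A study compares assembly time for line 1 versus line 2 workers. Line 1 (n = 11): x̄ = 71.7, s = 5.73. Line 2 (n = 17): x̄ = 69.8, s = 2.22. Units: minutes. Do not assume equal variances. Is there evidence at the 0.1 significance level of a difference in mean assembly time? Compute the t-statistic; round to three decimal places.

1.050

Let group 1 = line 1, group 2 = line 2. H0: μ_1 = μ_2; H1: μ_1 ≠ μ_2 (Welch's two-sample t-test, two-sided).
t = (x̄_1 − x̄_2)/√(s_1²/n_1 + s_2²/n_2) = (71.7 − 69.8)/√(5.73²/11 + 2.22²/17) = 1.050
Welch–Satterthwaite df ≈ 11.97
Two-sided p-value ≈ 0.314
Since p ≈ 0.314 > α = 0.1, fail to reject H0; the data do not provide sufficient evidence against H0.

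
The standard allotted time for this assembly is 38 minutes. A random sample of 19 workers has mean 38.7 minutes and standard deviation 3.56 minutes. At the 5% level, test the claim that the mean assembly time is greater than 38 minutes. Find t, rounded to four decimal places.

H0: μ = 38; H1: μ > 38 (one-sample t-test, right-tailed).
t = (x̄ − μ₀)/(s/√n) = (38.7 − 38)/(3.56/√19) = 0.8571
df = n − 1 = 18
p-value = P(T ≥ 0.8571) ≈ 0.201
Since p ≈ 0.201 > α = 0.05, fail to reject H0; the data do not provide sufficient evidence against H0.

0.8571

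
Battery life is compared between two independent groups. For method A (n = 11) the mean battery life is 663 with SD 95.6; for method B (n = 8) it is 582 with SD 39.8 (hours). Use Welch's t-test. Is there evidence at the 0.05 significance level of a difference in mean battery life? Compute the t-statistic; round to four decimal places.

2.5253

Let group 1 = method A, group 2 = method B. H0: μ_1 = μ_2; H1: μ_1 ≠ μ_2 (Welch's two-sample t-test, two-sided).
t = (x̄_1 − x̄_2)/√(s_1²/n_1 + s_2²/n_2) = (663 − 582)/√(95.6²/11 + 39.8²/8) = 2.5253
Welch–Satterthwaite df ≈ 14.18
Two-sided p-value ≈ 0.0241
Since p ≈ 0.0241 < α = 0.05, reject H0; the data support H1.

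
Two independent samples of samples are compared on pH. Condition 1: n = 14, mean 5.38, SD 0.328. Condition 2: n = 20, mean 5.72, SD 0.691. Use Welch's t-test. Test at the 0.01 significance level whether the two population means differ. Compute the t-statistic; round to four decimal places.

-1.9139

Let group 1 = condition 1, group 2 = condition 2. H0: μ_1 = μ_2; H1: μ_1 ≠ μ_2 (Welch's two-sample t-test, two-sided).
t = (x̄_1 − x̄_2)/√(s_1²/n_1 + s_2²/n_2) = (5.38 − 5.72)/√(0.328²/14 + 0.691²/20) = -1.9139
Welch–Satterthwaite df ≈ 28.83
Two-sided p-value ≈ 0.066
Since p ≈ 0.066 > α = 0.01, fail to reject H0; the evidence is not statistically significant.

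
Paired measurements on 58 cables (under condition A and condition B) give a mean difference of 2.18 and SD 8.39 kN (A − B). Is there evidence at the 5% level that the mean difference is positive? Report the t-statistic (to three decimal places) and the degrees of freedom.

t = 1.979, df = 57

H0: μ_d = 0; H1: μ_d > 0 (paired t-test on the differences, right-tailed).
t = d̄/(s_d/√n) = 2.18/(8.39/√58) = 1.979
df = n − 1 = 57
p-value = P(T ≥ 1.979) ≈ 0.026
Since p ≈ 0.026 < α = 0.05, reject H0; the data support H1.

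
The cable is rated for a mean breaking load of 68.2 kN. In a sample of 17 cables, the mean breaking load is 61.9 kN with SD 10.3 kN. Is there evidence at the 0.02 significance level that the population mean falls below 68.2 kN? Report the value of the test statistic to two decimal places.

H0: μ = 68.2; H1: μ < 68.2 (one-sample t-test, left-tailed).
t = (x̄ − μ₀)/(s/√n) = (61.9 − 68.2)/(10.3/√17) = -2.52
df = n − 1 = 16
p-value = P(T ≤ -2.52) ≈ 0.0113
Since p ≈ 0.0113 < α = 0.02, reject H0; the evidence is statistically significant.

-2.52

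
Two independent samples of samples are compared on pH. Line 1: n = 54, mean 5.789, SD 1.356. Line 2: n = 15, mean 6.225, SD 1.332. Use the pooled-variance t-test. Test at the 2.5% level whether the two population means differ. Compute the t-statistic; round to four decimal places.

Let group 1 = line 1, group 2 = line 2. H0: μ_1 = μ_2; H1: μ_1 ≠ μ_2 (two-sample pooled-variance t-test, two-sided).
s_p² = [(54−1)·1.356² + (15−1)·1.332²]/(54+15−2) = 1.82526
t = (5.789 − 6.225)/√[1.82526·(1/54 + 1/15)] = -1.1057
df = n₁ + n₂ − 2 = 67
Two-sided p-value ≈ 0.273
Since p ≈ 0.273 > α = 0.025, fail to reject H0; the evidence is not statistically significant.

-1.1057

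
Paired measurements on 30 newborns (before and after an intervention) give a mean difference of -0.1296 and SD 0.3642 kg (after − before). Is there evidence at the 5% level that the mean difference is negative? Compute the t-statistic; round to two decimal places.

H0: μ_d = 0; H1: μ_d < 0 (paired t-test on the differences, left-tailed).
t = d̄/(s_d/√n) = -0.1296/(0.3642/√30) = -1.95
df = n − 1 = 29
p-value = P(T ≤ -1.95) ≈ 0.0305
Since p ≈ 0.0305 < α = 0.05, reject H0; the data support H1.

-1.95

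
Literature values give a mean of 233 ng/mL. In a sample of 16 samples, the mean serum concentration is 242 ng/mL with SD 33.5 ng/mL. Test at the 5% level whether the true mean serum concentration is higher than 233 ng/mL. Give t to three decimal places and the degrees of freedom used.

H0: μ = 233; H1: μ > 233 (one-sample t-test, right-tailed).
t = (x̄ − μ₀)/(s/√n) = (242 − 233)/(33.5/√16) = 1.075
df = n − 1 = 15
p-value = P(T ≥ 1.075) ≈ 0.1498
Since p ≈ 0.1498 > α = 0.05, fail to reject H0; the evidence is not statistically significant.

t = 1.075, df = 15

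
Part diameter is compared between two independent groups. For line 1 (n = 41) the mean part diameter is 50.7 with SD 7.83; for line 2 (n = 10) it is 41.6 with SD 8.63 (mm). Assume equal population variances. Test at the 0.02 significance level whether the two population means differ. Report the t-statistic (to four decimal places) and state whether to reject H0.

Let group 1 = line 1, group 2 = line 2. H0: μ_1 = μ_2; H1: μ_1 ≠ μ_2 (two-sample pooled-variance t-test, two-sided).
s_p² = [(41−1)·7.83² + (10−1)·8.63²]/(41+10−2) = 63.7275
t = (50.7 − 41.6)/√[63.7275·(1/41 + 1/10)] = 3.2321
df = n₁ + n₂ − 2 = 49
Two-sided p-value ≈ 0.0022
Since p ≈ 0.0022 < α = 0.02, reject H0; the evidence is statistically significant.

t = 3.2321; reject H0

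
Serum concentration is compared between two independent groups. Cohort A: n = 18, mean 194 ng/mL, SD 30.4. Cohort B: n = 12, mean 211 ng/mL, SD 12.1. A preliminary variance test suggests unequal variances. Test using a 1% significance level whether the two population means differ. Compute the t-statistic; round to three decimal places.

-2.133

Let group 1 = cohort A, group 2 = cohort B. H0: μ_1 = μ_2; H1: μ_1 ≠ μ_2 (Welch's two-sample t-test, two-sided).
t = (x̄_1 − x̄_2)/√(s_1²/n_1 + s_2²/n_2) = (194 − 211)/√(30.4²/18 + 12.1²/12) = -2.133
Welch–Satterthwaite df ≈ 23.95
Two-sided p-value ≈ 0.043
Since p ≈ 0.043 > α = 0.01, fail to reject H0; the data do not provide sufficient evidence against H0.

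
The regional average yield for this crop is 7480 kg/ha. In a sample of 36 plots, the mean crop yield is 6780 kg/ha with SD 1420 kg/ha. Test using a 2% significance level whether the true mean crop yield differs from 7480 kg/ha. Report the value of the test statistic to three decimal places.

H0: μ = 7480; H1: μ ≠ 7480 (one-sample t-test, two-sided).
t = (x̄ − μ₀)/(s/√n) = (6780 − 7480)/(1420/√36) = -2.958
df = n − 1 = 35
Two-sided p-value ≈ 0.0055
Since p ≈ 0.0055 < α = 0.02, reject H0; the evidence is statistically significant.

-2.958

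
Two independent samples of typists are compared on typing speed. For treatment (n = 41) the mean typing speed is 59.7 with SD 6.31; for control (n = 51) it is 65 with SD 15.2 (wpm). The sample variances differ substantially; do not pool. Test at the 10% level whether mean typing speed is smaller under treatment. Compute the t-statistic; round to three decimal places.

-2.260

Let group 1 = treatment, group 2 = control. H0: μ_1 = μ_2; H1: μ_1 < μ_2 (Welch's two-sample t-test, left-tailed).
t = (x̄_1 − x̄_2)/√(s_1²/n_1 + s_2²/n_2) = (59.7 − 65)/√(6.31²/41 + 15.2²/51) = -2.260
Welch–Satterthwaite df ≈ 69.73
p-value = P(T ≤ -2.260) ≈ 0.013
Since p ≈ 0.013 < α = 0.1, reject H0; the data support H1.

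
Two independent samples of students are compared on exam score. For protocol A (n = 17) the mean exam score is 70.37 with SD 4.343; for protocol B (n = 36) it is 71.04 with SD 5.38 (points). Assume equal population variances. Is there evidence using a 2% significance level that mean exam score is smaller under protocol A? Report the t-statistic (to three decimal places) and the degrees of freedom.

t = -0.448, df = 51

Let group 1 = protocol A, group 2 = protocol B. H0: μ_1 = μ_2; H1: μ_1 < μ_2 (two-sample pooled-variance t-test, left-tailed).
s_p² = [(17−1)·4.343² + (36−1)·5.38²]/(17+36−2) = 25.7812
t = (70.37 − 71.04)/√[25.7812·(1/17 + 1/36)] = -0.448
df = n₁ + n₂ − 2 = 51
p-value = P(T ≤ -0.448) ≈ 0.3279
Since p ≈ 0.3279 > α = 0.02, fail to reject H0; the evidence is not statistically significant.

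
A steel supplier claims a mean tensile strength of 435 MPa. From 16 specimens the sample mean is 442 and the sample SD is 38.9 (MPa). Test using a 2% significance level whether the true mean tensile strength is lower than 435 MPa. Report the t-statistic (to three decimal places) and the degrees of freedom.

t = 0.720, df = 15

H0: μ = 435; H1: μ < 435 (one-sample t-test, left-tailed).
t = (x̄ − μ₀)/(s/√n) = (442 − 435)/(38.9/√16) = 0.720
df = n − 1 = 15
p-value = P(T ≤ 0.720) ≈ 0.759
Since p ≈ 0.759 > α = 0.02, fail to reject H0; the evidence is not statistically significant.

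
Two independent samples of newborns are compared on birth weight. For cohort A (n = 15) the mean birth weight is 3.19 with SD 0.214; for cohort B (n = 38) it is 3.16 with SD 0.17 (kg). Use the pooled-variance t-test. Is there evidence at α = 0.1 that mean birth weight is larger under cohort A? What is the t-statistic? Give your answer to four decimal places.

0.5372

Let group 1 = cohort A, group 2 = cohort B. H0: μ_1 = μ_2; H1: μ_1 > μ_2 (two-sample pooled-variance t-test, right-tailed).
s_p² = [(15−1)·0.214² + (38−1)·0.17²]/(15+38−2) = 0.0335381
t = (3.19 − 3.16)/√[0.0335381·(1/15 + 1/38)] = 0.5372
df = n₁ + n₂ − 2 = 51
p-value = P(T ≥ 0.5372) ≈ 0.2967
Since p ≈ 0.2967 > α = 0.1, fail to reject H0; the evidence is not statistically significant.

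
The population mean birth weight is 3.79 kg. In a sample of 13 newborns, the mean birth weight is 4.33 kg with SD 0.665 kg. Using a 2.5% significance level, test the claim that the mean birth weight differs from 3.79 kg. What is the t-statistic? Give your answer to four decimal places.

H0: μ = 3.79; H1: μ ≠ 3.79 (one-sample t-test, two-sided).
t = (x̄ − μ₀)/(s/√n) = (4.33 − 3.79)/(0.665/√13) = 2.9278
df = n − 1 = 12
Two-sided p-value ≈ 0.0127
Since p ≈ 0.0127 < α = 0.025, reject H0; the evidence is statistically significant.

2.9278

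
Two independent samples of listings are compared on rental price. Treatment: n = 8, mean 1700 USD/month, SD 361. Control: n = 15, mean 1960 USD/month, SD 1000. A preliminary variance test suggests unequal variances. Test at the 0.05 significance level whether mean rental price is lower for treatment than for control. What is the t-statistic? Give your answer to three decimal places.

Let group 1 = treatment, group 2 = control. H0: μ_1 = μ_2; H1: μ_1 < μ_2 (Welch's two-sample t-test, left-tailed).
t = (x̄_1 − x̄_2)/√(s_1²/n_1 + s_2²/n_2) = (1700 − 1960)/√(361²/8 + 1000²/15) = -0.903
Welch–Satterthwaite df ≈ 19.37
p-value = P(T ≤ -0.903) ≈ 0.1889
Since p ≈ 0.1889 > α = 0.05, fail to reject H0; the evidence is not statistically significant.

-0.903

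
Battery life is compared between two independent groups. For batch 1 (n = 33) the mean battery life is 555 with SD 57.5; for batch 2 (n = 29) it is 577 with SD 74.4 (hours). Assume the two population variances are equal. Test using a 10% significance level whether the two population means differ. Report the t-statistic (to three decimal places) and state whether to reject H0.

Let group 1 = batch 1, group 2 = batch 2. H0: μ_1 = μ_2; H1: μ_1 ≠ μ_2 (two-sample pooled-variance t-test, two-sided).
s_p² = [(33−1)·57.5² + (29−1)·74.4²]/(33+29−2) = 4346.5
t = (555 − 577)/√[4346.5·(1/33 + 1/29)] = -1.311
df = n₁ + n₂ − 2 = 60
Two-sided p-value ≈ 0.195
Since p ≈ 0.195 > α = 0.1, fail to reject H0; the evidence is not statistically significant.

t = -1.311; fail to reject H0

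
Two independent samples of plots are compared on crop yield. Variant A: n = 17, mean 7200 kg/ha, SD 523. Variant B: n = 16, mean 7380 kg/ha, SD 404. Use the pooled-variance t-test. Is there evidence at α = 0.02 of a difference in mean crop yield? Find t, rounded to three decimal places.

-1.101

Let group 1 = variant A, group 2 = variant B. H0: μ_1 = μ_2; H1: μ_1 ≠ μ_2 (two-sample pooled-variance t-test, two-sided).
s_p² = [(17−1)·523² + (16−1)·404²]/(17+16−2) = 220152
t = (7200 − 7380)/√[220152·(1/17 + 1/16)] = -1.101
df = n₁ + n₂ − 2 = 31
Two-sided p-value ≈ 0.2792
Since p ≈ 0.2792 > α = 0.02, fail to reject H0; the data do not provide sufficient evidence against H0.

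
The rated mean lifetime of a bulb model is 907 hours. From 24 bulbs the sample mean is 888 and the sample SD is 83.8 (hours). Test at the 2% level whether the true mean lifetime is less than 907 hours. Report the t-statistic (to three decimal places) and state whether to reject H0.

t = -1.111; fail to reject H0

H0: μ = 907; H1: μ < 907 (one-sample t-test, left-tailed).
t = (x̄ − μ₀)/(s/√n) = (888 − 907)/(83.8/√24) = -1.111
df = n − 1 = 23
p-value = P(T ≤ -1.111) ≈ 0.1391
Since p ≈ 0.1391 > α = 0.02, fail to reject H0; the data do not provide sufficient evidence against H0.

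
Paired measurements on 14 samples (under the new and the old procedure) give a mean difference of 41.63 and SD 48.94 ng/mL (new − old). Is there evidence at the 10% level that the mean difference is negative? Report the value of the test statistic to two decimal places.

H0: μ_d = 0; H1: μ_d < 0 (paired t-test on the differences, left-tailed).
t = d̄/(s_d/√n) = 41.63/(48.94/√14) = 3.18
df = n − 1 = 13
p-value = P(T ≤ 3.18) ≈ 0.996
Since p ≈ 0.996 > α = 0.1, fail to reject H0; the data do not provide sufficient evidence against H0.

3.18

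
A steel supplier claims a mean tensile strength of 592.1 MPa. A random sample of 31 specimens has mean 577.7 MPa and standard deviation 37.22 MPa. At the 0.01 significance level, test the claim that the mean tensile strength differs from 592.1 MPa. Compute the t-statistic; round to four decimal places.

-2.1541

H0: μ = 592.1; H1: μ ≠ 592.1 (one-sample t-test, two-sided).
t = (x̄ − μ₀)/(s/√n) = (577.7 − 592.1)/(37.22/√31) = -2.1541
df = n − 1 = 30
Two-sided p-value ≈ 0.039
Since p ≈ 0.039 > α = 0.01, fail to reject H0; the evidence is not statistically significant.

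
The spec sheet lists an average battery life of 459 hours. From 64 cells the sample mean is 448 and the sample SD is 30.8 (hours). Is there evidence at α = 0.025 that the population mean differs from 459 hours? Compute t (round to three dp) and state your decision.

H0: μ = 459; H1: μ ≠ 459 (one-sample t-test, two-sided).
t = (x̄ − μ₀)/(s/√n) = (448 − 459)/(30.8/√64) = -2.857
df = n − 1 = 63
Two-sided p-value ≈ 0.006
Since p ≈ 0.006 < α = 0.025, reject H0; the evidence is statistically significant.

t = -2.857; reject H0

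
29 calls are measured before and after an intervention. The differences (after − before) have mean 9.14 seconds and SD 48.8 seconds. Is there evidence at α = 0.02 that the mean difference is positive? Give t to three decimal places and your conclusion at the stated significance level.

H0: μ_d = 0; H1: μ_d > 0 (paired t-test on the differences, right-tailed).
t = d̄/(s_d/√n) = 9.14/(48.8/√29) = 1.009
df = n − 1 = 28
p-value = P(T ≥ 1.009) ≈ 0.161
Since p ≈ 0.161 > α = 0.02, fail to reject H0; the data do not provide sufficient evidence against H0.

t = 1.009; fail to reject H0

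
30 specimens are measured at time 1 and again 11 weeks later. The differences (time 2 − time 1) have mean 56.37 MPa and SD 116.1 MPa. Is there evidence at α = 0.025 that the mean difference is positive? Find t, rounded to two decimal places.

H0: μ_d = 0; H1: μ_d > 0 (paired t-test on the differences, right-tailed).
t = d̄/(s_d/√n) = 56.37/(116.1/√30) = 2.66
df = n − 1 = 29
p-value = P(T ≥ 2.66) ≈ 0.0063
Since p ≈ 0.0063 < α = 0.025, reject H0; the data support H1.

2.66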